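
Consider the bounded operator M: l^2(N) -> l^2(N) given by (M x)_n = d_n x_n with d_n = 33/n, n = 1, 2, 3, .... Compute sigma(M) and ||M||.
sigma(M) = {33/n : n ≥ 1} ∪ {0}; ||M|| = 33

A bounded diagonal operator on l^2 with diagonal entries d_n has spectrum equal to the closure of {d_n : n ≥ 1}: every d_n is an eigenvalue (with eigenvector e_n), so {d_n} ⊂ sigma(M); the spectrum is closed, so its closure is too; and for lambda not in the closure, (M - lambda I) has bounded inverse (the diagonal entries 1/(d_n - lambda) are bounded). For our sequence d_n = 33/n, n = 1, 2, 3, ...:
  - {d_n} = {33/n : n ≥ 1}; the only limit point is 0
  - closure = {33/n : n ≥ 1} ∪ {0}
For the norm: a diagonal operator has ||M|| = sup_n |d_n|. Here d_n = 33/n is positive and decreasing, so sup_n |d_n| = d_1 = 33. So ||M|| = 33.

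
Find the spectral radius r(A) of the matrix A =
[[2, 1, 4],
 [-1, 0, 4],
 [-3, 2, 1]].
r(A) ≈ 4.1503

The eigenvalues of A are the roots of its characteristic polynomial. With M = A (coefficients from the trace, the sum of principal 2x2 minors, and det A):
  p(λ) = det(λ I - M) = λ^3 - 3λ^2 + 7λ + 35.
No integer candidate from the rational root theorem (±divisors of 35) is a root, so the roots are irrational. The cubic discriminant is Δ = -43456 < 0, so there is one real root and a complex-conjugate pair. p(-3) = -40 and p(-2) = 1 have opposite signs, so a root lies in (-3, -2); Newton's method refines it to λ ≈ -2.032. Dividing out (λ - (-2.032)) leaves approximately λ^2 - 5.032λ + 17.2247. For λ^2 - 5.032λ + 17.2247 the discriminant is -43.5784. It is negative, so the remaining roots are the complex-conjugate pair λ ≈ 2.516 ± 3.3007i. Their product equals the constant term, so |λ|^2 ≈ 17.2247 and |λ| ≈ 4.1503.
Thus the eigenvalues (to 4 decimals) are -2.032 (modulus 2.032); 2.516 ± 3.3007i (modulus 4.1503). The spectral radius is the largest modulus: r(A) ≈ 4.1503. (Cross-check: r(A) ≤ ||A||_2 ≈ 5.8509; equality holds whenever A is normal, though it can also hold for some non-normal A.)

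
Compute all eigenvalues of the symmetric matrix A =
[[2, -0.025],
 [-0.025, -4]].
sigma(A) ≈ {-4, 2}

A is real symmetric, so its spectrum consists of real eigenvalues. Expanding the characteristic polynomial of the displayed matrix gives
  det(λ I - A) = p(λ) = λ^2 + (2)λ + (-8).
Solving p(λ) = 0 yields eigenvalues ≈ -4, 2. (A is shown rounded to 4 decimals, so these recover the underlying integer eigenvalues to within that precision.)
Verification: the trace of A = -2 equals the sum of eigenvalues -2, and det(A) ≈ -8.0000 matches the eigenvalue product -8.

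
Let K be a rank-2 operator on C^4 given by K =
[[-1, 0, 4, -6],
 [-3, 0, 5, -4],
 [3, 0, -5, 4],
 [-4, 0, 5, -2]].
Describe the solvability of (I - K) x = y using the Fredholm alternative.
(I - K) is invertible (det(I - K) = -30 ≠ 0), so for every y in C^4 the equation (I - K) x = y has a unique solution.

K has rank 2 and factors as K = U V^T = u1 v1^T + u2 v2^T with u1 = (-3, -2, 2, -1), v1 = (1, 0, -2, 2), u2 = (-2, 1, -1, 3), v2 = (-1, 0, 1, 0) (multiplying out reproduces the displayed K). The nonzero eigenvalues of U V^T coincide with those of the 2 x 2 matrix G = V^T U = [[v1·u1, v1·u2], [v2·u1, v2·u2]] = [[-9, 6], [5, 1]], and by the Sylvester determinant identity det(I_4 - U V^T) = det(I_2 - V^T U) = det([[10, -6], [-5, 0]]) = (10)(0) - (-6)(-5) = -30. (Direct check: I - K =
[[2, 0, -4, 6],
 [3, 1, -5, 4],
 [-3, 0, 6, -4],
 [4, 0, -5, 3]]
has determinant -30.) The finite-dimensional Fredholm alternative says: either (I - K) is invertible, or ker(I - K) ≠ {0} and then range(I - K) = ker((I - K)^*)^⊥, with dim ker(I - K) = dim ker((I - K)^*). Since det(I - K) ≠ 0, 1 is not an eigenvalue of K and ker(I - K) = {0}, so we are in the first case: for every y there is a unique x = (I - K)^(-1) y. (Explicitly, by the Woodbury identity, (I - U V^T)^(-1) = I + U (I_2 - G)^(-1) V^T.)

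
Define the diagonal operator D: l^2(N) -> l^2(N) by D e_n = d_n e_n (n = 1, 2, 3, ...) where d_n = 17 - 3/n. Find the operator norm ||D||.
||D|| = 17

For a diagonal operator on l^2 with entries d_n, ||D|| = sup_n |d_n|. Here d_1 = 14, d_2 = 31/2, ..., and d_n = 17 - 3/n increases monotonically toward 17. All terms lie in [14, 17), so |d_n| = d_n and the supremum is the limit 17, which is not attained by any individual d_n. Hence ||D|| = 17.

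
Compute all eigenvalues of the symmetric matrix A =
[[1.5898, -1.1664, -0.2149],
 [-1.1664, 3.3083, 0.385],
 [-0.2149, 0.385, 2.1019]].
sigma(A) ≈ {1, 2, 4}

A is real symmetric, so its spectrum consists of real eigenvalues. Expanding the characteristic polynomial of the displayed matrix gives
  det(λ I - A) = p(λ) = λ^3 + (-7)λ^2 + (14)λ + (-8).
Solving p(λ) = 0 yields eigenvalues ≈ 1, 2, 4. (A is shown rounded to 4 decimals, so these recover the underlying integer eigenvalues to within that precision.)
Verification: the trace of A = 7 equals the sum of eigenvalues 7, and det(A) ≈ 8.0000 matches the eigenvalue product 8.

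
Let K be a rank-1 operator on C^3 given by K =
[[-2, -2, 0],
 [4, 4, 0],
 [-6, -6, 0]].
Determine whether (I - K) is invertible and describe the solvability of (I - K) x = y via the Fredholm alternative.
(I - K) is invertible (det(I - K) = -1 ≠ 0), so for every y in C^3 the equation (I - K) x = y has a unique solution.

K has rank 1, so it is an outer product K = u v^T: every row of K is a multiple of one row vector. Reading off the entries, u = (1, -2, 3) and v = (-2, -2, 0) (row i of K equals u_i·v^T). A rank-one matrix u v^T satisfies K u = u (v·u) and kills the (2)-dimensional subspace v^⊥, so its characteristic polynomial is lambda^2 (lambda - v·u) with v·u = tr K = 2. Hence the eigenvalues of I - K are 1 (multiplicity 2) and 1 - (2) = -1, so det(I - K) = -1. (Direct check: I - K =
[[3, 2, 0],
 [-4, -3, 0],
 [6, 6, 1]]
has determinant -1.) The finite-dimensional Fredholm alternative says: either (I - K) is invertible, or ker(I - K) ≠ {0} and then range(I - K) = ker((I - K)^*)^⊥, with dim ker(I - K) = dim ker((I - K)^*). Since det(I - K) ≠ 0, 1 is not an eigenvalue of K and ker(I - K) = {0}, so we are in the first case: for every y there is a unique x = (I - K)^(-1) y. Explicitly, by the Sherman–Morrison formula, (I - u v^T)^(-1) = I + u v^T/(1 - v·u), i.e. (I - K)^(-1) = I - K.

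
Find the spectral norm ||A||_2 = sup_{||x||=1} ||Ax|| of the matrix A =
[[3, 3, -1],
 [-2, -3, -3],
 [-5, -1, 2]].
||A||_2 ≈ 7.1442 (= sqrt(largest eigenvalue of A^T A))

||A||_2 = sigma_max(A) = sqrt(lambda_max(A^T A)). Form the symmetric matrix M = A^T A =
[[38, 20, -7],
 [20, 19, 4],
 [-7, 4, 14]].
Its characteristic polynomial (trace, sum of principal 2x2 minors, determinant of M give the coefficients) is
  p(λ) = det(λ I - M) = λ^3 - 71λ^2 + 1055λ - 1849.
No integer candidate from the rational root theorem (±divisors of 1849) is a root, so the roots are irrational. The cubic discriminant is Δ = 667364352 > 0, so there are three distinct real roots. p(2) = -15 and p(3) = 704 have opposite signs, so a root lies in (2, 3); Newton's method refines it to λ ≈ 2.0192. p(17) = 480 and p(18) = -31 have opposite signs, so a root lies in (17, 18); Newton's method refines it to λ ≈ 17.9413. p(51) = -64 and p(52) = 1635 have opposite signs, so a root lies in (51, 52); Newton's method refines it to λ ≈ 51.0395. Check (Vieta): the three roots sum to 71, matching tr M = 71.
So the eigenvalues of A^T A are ≈ 2.0192, 17.9413, 51.0395 (all ≥ 0, as they must be for A^T A). The largest is λ_max ≈ 51.0395, hence ||A||_2 = sqrt(λ_max) ≈ 7.1442.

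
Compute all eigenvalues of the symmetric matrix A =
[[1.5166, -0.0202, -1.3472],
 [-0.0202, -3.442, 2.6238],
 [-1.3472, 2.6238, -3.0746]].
sigma(A) ≈ {-6, -1, 2}

A is real symmetric, so its spectrum consists of real eigenvalues. Expanding the characteristic polynomial of the displayed matrix gives
  det(λ I - A) = p(λ) = λ^3 + (5)λ^2 + (-8)λ + (-12).
Solving p(λ) = 0 yields eigenvalues ≈ -6, -1, 2. (A is shown rounded to 4 decimals, so these recover the underlying integer eigenvalues to within that precision.)
Verification: the trace of A = -5 equals the sum of eigenvalues -5, and det(A) ≈ 12.0002 matches the eigenvalue product 12.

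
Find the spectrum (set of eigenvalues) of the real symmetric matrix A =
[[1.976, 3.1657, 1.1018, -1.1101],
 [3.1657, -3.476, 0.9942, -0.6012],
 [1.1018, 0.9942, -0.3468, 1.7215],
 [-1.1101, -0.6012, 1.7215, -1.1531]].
sigma(A) ≈ {-5, -3, 1, 4}

A is real symmetric, so its spectrum consists of real eigenvalues. Expanding the characteristic polynomial of the displayed matrix gives
  det(λ I - A) = p(λ) = λ^4 + (3)λ^3 + (-21)λ^2 + (-43)λ + (60.0022).
Solving p(λ) = 0 yields eigenvalues ≈ -5, -3, 1, 4. (A is shown rounded to 4 decimals, so these recover the underlying integer eigenvalues to within that precision.)
Verification: the trace of A = -3 equals the sum of eigenvalues -3, and det(A) ≈ 60.0022 matches the eigenvalue product 60.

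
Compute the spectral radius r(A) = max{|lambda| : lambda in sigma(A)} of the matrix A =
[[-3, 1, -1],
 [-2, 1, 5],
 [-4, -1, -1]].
r(A) ≈ 4.5174

The eigenvalues of A are the roots of its characteristic polynomial. With M = A (coefficients from the trace, the sum of principal 2x2 minors, and det A):
  p(λ) = det(λ I - M) = λ^3 + 3λ^2 + 2λ + 40.
No integer candidate from the rational root theorem (±divisors of 40) is a root, so the roots are irrational. The cubic discriminant is Δ = -43196 < 0, so there is one real root and a complex-conjugate pair. p(-5) = -20 and p(-4) = 16 have opposite signs, so a root lies in (-5, -4); Newton's method refines it to λ ≈ -4.5174. Dividing out (λ - (-4.5174)) leaves approximately λ^2 - 1.5174λ + 8.8547. For λ^2 - 1.5174λ + 8.8547 the discriminant is -33.1162. It is negative, so the remaining roots are the complex-conjugate pair λ ≈ 0.7587 ± 2.8773i. Their product equals the constant term, so |λ|^2 ≈ 8.8547 and |λ| ≈ 2.9757.
Thus the eigenvalues (to 4 decimals) are -4.5174 (modulus 4.5174); 0.7587 ± 2.8773i (modulus 2.9757). The spectral radius is the largest modulus: r(A) ≈ 4.5174. (Cross-check: r(A) ≤ ||A||_2 ≈ 5.6285; equality holds whenever A is normal, though it can also hold for some non-normal A.)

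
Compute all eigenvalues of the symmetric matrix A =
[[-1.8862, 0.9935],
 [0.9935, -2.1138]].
sigma(A) ≈ {-3, -1}

A is real symmetric, so its spectrum consists of real eigenvalues. Expanding the characteristic polynomial of the displayed matrix gives
  det(λ I - A) = p(λ) = λ^2 + (4)λ + (3).
Solving p(λ) = 0 yields eigenvalues ≈ -3, -1. (A is shown rounded to 4 decimals, so these recover the underlying integer eigenvalues to within that precision.)
Verification: the trace of A = -4 equals the sum of eigenvalues -4, and det(A) ≈ 3.0000 matches the eigenvalue product 3.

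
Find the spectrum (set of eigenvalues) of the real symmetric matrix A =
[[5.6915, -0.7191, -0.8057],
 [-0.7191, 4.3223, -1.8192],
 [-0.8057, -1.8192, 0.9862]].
sigma(A) ≈ {0, 5, 6}

A is real symmetric, so its spectrum consists of real eigenvalues. Expanding the characteristic polynomial of the displayed matrix gives
  det(λ I - A) = p(λ) = λ^3 + (-11)λ^2 + (30)λ + (-0.0011).
Solving p(λ) = 0 yields eigenvalues ≈ 0, 5, 6. (A is shown rounded to 4 decimals, so these recover the underlying integer eigenvalues to within that precision.)
Verification: the trace of A = 11 equals the sum of eigenvalues 11, and det(A) ≈ 0.0011 matches the eigenvalue product 0.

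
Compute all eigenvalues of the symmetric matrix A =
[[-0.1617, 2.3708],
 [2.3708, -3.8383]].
sigma(A) ≈ {-5, 1}

A is real symmetric, so its spectrum consists of real eigenvalues. Expanding the characteristic polynomial of the displayed matrix gives
  det(λ I - A) = p(λ) = λ^2 + (4)λ + (-5).
Solving p(λ) = 0 yields eigenvalues ≈ -5, 1. (A is shown rounded to 4 decimals, so these recover the underlying integer eigenvalues to within that precision.)
Verification: the trace of A = -4 equals the sum of eigenvalues -4, and det(A) ≈ -5.0000 matches the eigenvalue product -5.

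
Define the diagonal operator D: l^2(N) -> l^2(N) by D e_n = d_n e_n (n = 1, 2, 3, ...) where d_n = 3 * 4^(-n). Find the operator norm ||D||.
||D|| = 3/4 (attained at n = 1)

For D diagonal, ||D|| = sup_n |d_n|. The sequence d_n = 3 * 4^(-n) is positive and strictly decreasing (ratio 4^(-1) < 1), so the supremum is d_1 = 3/4. Hence ||D|| = 3/4.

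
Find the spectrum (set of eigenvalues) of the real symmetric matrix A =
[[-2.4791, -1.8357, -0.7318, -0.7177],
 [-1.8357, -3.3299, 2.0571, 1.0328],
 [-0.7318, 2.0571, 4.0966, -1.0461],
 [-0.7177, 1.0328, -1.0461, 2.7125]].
sigma(A) ≈ {-5, -2, 3, 5}

A is real symmetric, so its spectrum consists of real eigenvalues. Expanding the characteristic polynomial of the displayed matrix gives
  det(λ I - A) = p(λ) = λ^4 + (-1)λ^3 + (-31)λ^2 + (25)λ + (150.0039).
Solving p(λ) = 0 yields eigenvalues ≈ -5, -2, 3, 5. (A is shown rounded to 4 decimals, so these recover the underlying integer eigenvalues to within that precision.)
Verification: the trace of A = 1 equals the sum of eigenvalues 1, and det(A) ≈ 150.0039 matches the eigenvalue product 150.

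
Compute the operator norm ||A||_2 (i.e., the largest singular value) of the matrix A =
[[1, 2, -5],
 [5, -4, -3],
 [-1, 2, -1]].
||A||_2 ≈ 7.5043 (= sqrt(largest eigenvalue of A^T A))

||A||_2 = sigma_max(A) = sqrt(lambda_max(A^T A)). Form the symmetric matrix M = A^T A =
[[27, -20, -19],
 [-20, 24, 0],
 [-19, 0, 35]].
Its characteristic polynomial (trace, sum of principal 2x2 minors, determinant of M give the coefficients) is
  p(λ) = det(λ I - M) = λ^3 - 86λ^2 + 1672λ - 16.
No integer candidate from the rational root theorem (±divisors of 16) is a root, so the roots are irrational. The cubic discriminant is Δ = 1979971072 > 0, so there are three distinct real roots. p(0) = -16 and p(1) = 1571 have opposite signs, so a root lies in (0, 1); Newton's method refines it to λ ≈ 0.0096. p(29) = 535 and p(30) = -256 have opposite signs, so a root lies in (29, 30); Newton's method refines it to λ ≈ 29.6756. p(56) = -464 and p(57) = 1067 have opposite signs, so a root lies in (56, 57); Newton's method refines it to λ ≈ 56.3148. Check (Vieta): the three roots sum to 86, matching tr M = 86.
So the eigenvalues of A^T A are ≈ 0.0096, 29.6756, 56.3148 (all ≥ 0, as they must be for A^T A). The largest is λ_max ≈ 56.3148, hence ||A||_2 = sqrt(λ_max) ≈ 7.5043.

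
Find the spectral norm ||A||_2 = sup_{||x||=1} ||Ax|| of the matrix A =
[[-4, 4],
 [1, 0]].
||A||_2 = sqrt((33 + sqrt(1025))/2) ≈ 5.7016 (= sqrt(largest eigenvalue of A^T A))

||A||_2 = sigma_max(A) = sqrt(lambda_max(A^T A)). Form the symmetric matrix M = A^T A =
[[17, -16],
 [-16, 16]].
Its characteristic polynomial (trace, determinant of M give the coefficients) is
  p(λ) = det(λ I - M) = λ^2 - 33λ + 16.
For λ^2 - 33λ + 16 the discriminant is 1025. It is nonnegative but not a perfect square, so the roots are real and irrational: λ = (33 ± sqrt(1025))/2 ≈ 32.5078, 0.4922.
So the eigenvalues of A^T A are ≈ 0.4922, 32.5078 (all ≥ 0, as they must be for A^T A). The largest is λ_max = (33 + sqrt(1025))/2 ≈ 32.5078, hence ||A||_2 = sqrt(λ_max) = sqrt((33 + sqrt(1025))/2) ≈ 5.7016.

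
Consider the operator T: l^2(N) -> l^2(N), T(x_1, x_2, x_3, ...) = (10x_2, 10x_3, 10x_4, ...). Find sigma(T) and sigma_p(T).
sigma(T) = closed disk {z in C : |z| ≤ 10}; sigma_p(T) = open disk {z in C : |z| < 10}

Note T = 10·V where V is the unit left shift (V x)_k = x_{k+1}; so sigma(T) = 10·sigma(V) and ||T|| = 10||V||. ||T x||^2 = 100sum_{k≥2} |x_k|^2 ≤ 100||x||^2, with equality on {x : x_1 = 0}, so ||T|| = 10. For any lambda with |lambda| < 10, set r = lambda/10 (|r| < 1); the vector x = (1, r, r^2, ...) is in l^2 and satisfies T x = 10(r, r^2, ...) = lambda x, so lambda is an eigenvalue. On the boundary |lambda| = 10 the geometric series diverges, so no l^2 eigenvector exists, but these lambda lie in the approximate point spectrum. Hence sigma(T) is the closed disk of radius 10 and sigma_p(T) is the open disk.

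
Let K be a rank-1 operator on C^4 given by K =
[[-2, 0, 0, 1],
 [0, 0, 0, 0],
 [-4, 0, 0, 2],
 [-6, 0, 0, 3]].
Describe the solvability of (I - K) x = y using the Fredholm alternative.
(I - K) is singular (det(I - K) = 0, i.e. 1 ∈ sigma(K)). (I - K) x = y is solvable iff y ⊥ ker((I - K)^*) = span{(-2, 0, 0, 1)}, i.e. iff -2y_1 + y_4 = 0. When solvable, the solutions are x = y + c·(1, 0, 2, 3), c arbitrary (ker(I - K) = span{(1, 0, 2, 3)}, dimension 1).

K has rank 1, so it is an outer product K = u v^T: every row of K is a multiple of one row vector. Reading off the entries, u = (1, 0, 2, 3) and v = (-2, 0, 0, 1) (row i of K equals u_i·v^T). A rank-one matrix u v^T satisfies K u = u (v·u) and kills the (3)-dimensional subspace v^⊥, so its characteristic polynomial is lambda^3 (lambda - v·u) with v·u = tr K = 1. Hence the eigenvalues of I - K are 1 (multiplicity 3) and 1 - (1) = 0, so det(I - K) = 0. (Direct check: I - K =
[[3, 0, 0, -1],
 [0, 1, 0, 0],
 [4, 0, 1, -2],
 [6, 0, 0, -2]]
has determinant 0.) So 1 is an eigenvalue of K and (I - K) is not invertible. The finite-dimensional Fredholm alternative says: either (I - K) is invertible, or ker(I - K) ≠ {0} and then range(I - K) = ker((I - K)^*)^⊥, with dim ker(I - K) = dim ker((I - K)^*). We are in the second case, so we need both kernels. Kernel of I - K: (I - K) u = u - u (v·u) = u - u = 0, so ker(I - K) = span{u} = span{(1, 0, 2, 3)} (it is exactly 1-dimensional because rank(I - K) = 3). Kernel of the adjoint: K is real, so (I - K)^* = I - K^T = I - v u^T, and (I - v u^T) v = v - v (u·v) = 0; hence ker((I - K)^*) = span{v} = span{(-2, 0, 0, 1)}. Therefore (I - K) x = y is solvable iff <y, v> = 0, i.e. iff -2y_1 + y_4 = 0. When this holds, K y = u (v·y) = 0, so (I - K) y = y and x = y is a particular solution; the full solution set is the line x = y + c·u = y + c·(1, 0, 2, 3), c ∈ C.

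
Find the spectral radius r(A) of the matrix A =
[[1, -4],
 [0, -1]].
r(A) = 1

The eigenvalues of A are the roots of its characteristic polynomial. With M = A (coefficients from the trace and determinant):
  p(λ) = det(λ I - M) = λ^2 - 1.
For λ^2 - 1 the discriminant is 4. It is a perfect square (2^2), so the roots are rational: λ = (0 ± 2)/2 = 1, -1.
Thus the eigenvalues (to 4 decimals) are 1 (modulus 1); -1 (modulus 1). The spectral radius is the largest modulus: r(A) = 1. (Cross-check: r(A) ≤ ||A||_2 ≈ 4.2361; equality holds whenever A is normal, though it can also hold for some non-normal A.)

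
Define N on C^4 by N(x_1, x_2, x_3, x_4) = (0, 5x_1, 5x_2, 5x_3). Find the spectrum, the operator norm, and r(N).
sigma(N) = {0}; ||N|| = 5; r(N) = 0. (N is nilpotent with N^4 = 0.)

On C^4, N is a strictly lower-triangular matrix with 5 on the subdiagonal and zeros elsewhere, so its characteristic polynomial is lambda^4 and every eigenvalue is 0: sigma(N) = {0}. For the operator norm, N e_i = 5e_{i+1} for i = 1, ..., 3 and N e_4 = 0, so the singular values of N are 5 (with multiplicity 3) and 0; hence ||N|| = 5. The spectral radius r(N) = max|lambda| = 0. Note ||N|| > r(N) — characteristic of non-normal nilpotent operators. Indeed N^4 = 0.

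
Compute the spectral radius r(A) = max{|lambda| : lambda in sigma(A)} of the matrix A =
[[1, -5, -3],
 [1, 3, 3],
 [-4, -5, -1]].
r(A) ≈ 4.0633

The eigenvalues of A are the roots of its characteristic polynomial. With M = A (coefficients from the trace, the sum of principal 2x2 minors, and det A):
  p(λ) = det(λ I - M) = λ^3 - 3λ^2 + 7λ - 46.
No integer candidate from the rational root theorem (±divisors of 46) is a root, so the roots are irrational. The cubic discriminant is Δ = -45643 < 0, so there is one real root and a complex-conjugate pair. p(4) = -2 and p(5) = 39 have opposite signs, so a root lies in (4, 5); Newton's method refines it to λ ≈ 4.0633. Dividing out (λ - (4.0633)) leaves approximately λ^2 + 1.0633λ + 11.3207. For λ^2 + 1.0633λ + 11.3207 the discriminant is -44.1522. It is negative, so the remaining roots are the complex-conjugate pair λ ≈ -0.5317 ± 3.3224i. Their product equals the constant term, so |λ|^2 ≈ 11.3207 and |λ| ≈ 3.3646.
Thus the eigenvalues (to 4 decimals) are 4.0633 (modulus 4.0633); -0.5317 ± 3.3224i (modulus 3.3646). The spectral radius is the largest modulus: r(A) ≈ 4.0633. (Cross-check: r(A) ≤ ||A||_2 ≈ 8.9113; equality holds whenever A is normal, though it can also hold for some non-normal A.)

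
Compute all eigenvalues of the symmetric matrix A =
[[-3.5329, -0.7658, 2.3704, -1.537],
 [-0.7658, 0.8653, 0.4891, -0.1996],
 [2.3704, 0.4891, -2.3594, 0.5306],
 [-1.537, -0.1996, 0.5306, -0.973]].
sigma(A) ≈ {-6, -1, 0, 1}

A is real symmetric, so its spectrum consists of real eigenvalues. Expanding the characteristic polynomial of the displayed matrix gives
  det(λ I - A) = p(λ) = λ^4 + (6)λ^3 + (-1)λ^2 + (-6)λ + (0).
Solving p(λ) = 0 yields eigenvalues ≈ -6, -1, 0, 1. (A is shown rounded to 4 decimals, so these recover the underlying integer eigenvalues to within that precision.)
Verification: the trace of A = -6 equals the sum of eigenvalues -6, and det(A) ≈ -0.0002 matches the eigenvalue product 0.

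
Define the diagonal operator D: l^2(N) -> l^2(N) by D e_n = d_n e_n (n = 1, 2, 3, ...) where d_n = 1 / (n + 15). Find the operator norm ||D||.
||D|| = 1/16 (attained at n = 1)

For D diagonal, ||D|| = sup_n |d_n| = sup_n 1/(n + 15). This is positive and strictly decreasing in n, so the supremum is attained at n = 1: d_1 = 1/(1 + 15) = 1/16. Hence ||D|| = 1/16.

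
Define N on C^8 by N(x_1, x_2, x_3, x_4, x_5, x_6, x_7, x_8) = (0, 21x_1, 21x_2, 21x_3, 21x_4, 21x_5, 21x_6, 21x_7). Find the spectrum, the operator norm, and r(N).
sigma(N) = {0}; ||N|| = 21; r(N) = 0. (N is nilpotent with N^8 = 0.)

On C^8, N is a strictly lower-triangular matrix with 21 on the subdiagonal and zeros elsewhere, so its characteristic polynomial is lambda^8 and every eigenvalue is 0: sigma(N) = {0}. For the operator norm, N e_i = 21e_{i+1} for i = 1, ..., 7 and N e_8 = 0, so the singular values of N are 21 (with multiplicity 7) and 0; hence ||N|| = 21. The spectral radius r(N) = max|lambda| = 0. Note ||N|| > r(N) — characteristic of non-normal nilpotent operators. Indeed N^8 = 0.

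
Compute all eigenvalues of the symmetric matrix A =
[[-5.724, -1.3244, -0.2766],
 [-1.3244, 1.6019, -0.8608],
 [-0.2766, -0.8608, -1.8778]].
sigma(A) ≈ {-6, -2, 2}

A is real symmetric, so its spectrum consists of real eigenvalues. Expanding the characteristic polynomial of the displayed matrix gives
  det(λ I - A) = p(λ) = λ^3 + (6)λ^2 + (-4)λ + (-24).
Solving p(λ) = 0 yields eigenvalues ≈ -6, -2, 2. (A is shown rounded to 4 decimals, so these recover the underlying integer eigenvalues to within that precision.)
Verification: the trace of A = -6 equals the sum of eigenvalues -6, and det(A) ≈ 23.9999 matches the eigenvalue product 24.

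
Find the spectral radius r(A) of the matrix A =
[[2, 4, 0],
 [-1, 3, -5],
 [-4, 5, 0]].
r(A) ≈ 5.6061

The eigenvalues of A are the roots of its characteristic polynomial. With M = A (coefficients from the trace, the sum of principal 2x2 minors, and det A):
  p(λ) = det(λ I - M) = λ^3 - 5λ^2 + 35λ - 130.
No integer candidate from the rational root theorem (±divisors of 130) is a root, so the roots are irrational. The cubic discriminant is Δ = -252675 < 0, so there is one real root and a complex-conjugate pair. p(4) = -6 and p(5) = 45 have opposite signs, so a root lies in (4, 5); Newton's method refines it to λ ≈ 4.1364. Dividing out (λ - (4.1364)) leaves approximately λ^2 - 0.8636λ + 31.428. For λ^2 - 0.8636λ + 31.428 the discriminant is -124.9661. It is negative, so the remaining roots are the complex-conjugate pair λ ≈ 0.4318 ± 5.5894i. Their product equals the constant term, so |λ|^2 ≈ 31.428 and |λ| ≈ 5.6061.
Thus the eigenvalues (to 4 decimals) are 4.1364 (modulus 4.1364); 0.4318 ± 5.5894i (modulus 5.6061). The spectral radius is the largest modulus: r(A) ≈ 5.6061. (Cross-check: r(A) ≤ ||A||_2 ≈ 7.9322; equality holds whenever A is normal, though it can also hold for some non-normal A.)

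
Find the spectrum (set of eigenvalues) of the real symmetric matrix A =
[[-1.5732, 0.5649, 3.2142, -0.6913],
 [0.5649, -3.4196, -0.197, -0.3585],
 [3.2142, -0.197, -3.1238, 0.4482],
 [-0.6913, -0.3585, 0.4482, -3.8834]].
sigma(A) ≈ {-6, -4, -3, 1}

A is real symmetric, so its spectrum consists of real eigenvalues. Expanding the characteristic polynomial of the displayed matrix gives
  det(λ I - A) = p(λ) = λ^4 + (12)λ^3 + (41)λ^2 + (17.9986)λ + (-72.004).
Solving p(λ) = 0 yields eigenvalues ≈ -6, -4, -3, 1. (A is shown rounded to 4 decimals, so these recover the underlying integer eigenvalues to within that precision.)
Verification: the trace of A = -12 equals the sum of eigenvalues -12, and det(A) ≈ -72.0040 matches the eigenvalue product -72.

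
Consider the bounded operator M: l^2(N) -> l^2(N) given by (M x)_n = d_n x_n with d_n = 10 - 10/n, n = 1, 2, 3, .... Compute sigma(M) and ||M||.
sigma(M) = {10 - 10/n : n ≥ 1} ∪ {10}; ||M|| = 10

A bounded diagonal operator on l^2 with diagonal entries d_n has spectrum equal to the closure of {d_n : n ≥ 1}: every d_n is an eigenvalue (with eigenvector e_n), so {d_n} ⊂ sigma(M); the spectrum is closed, so its closure is too; and for lambda not in the closure, (M - lambda I) has bounded inverse (the diagonal entries 1/(d_n - lambda) are bounded). For our sequence d_n = 10 - 10/n, n = 1, 2, 3, ...:
  - {d_n} = {10 - 10/n : n ≥ 1}; the only limit point is 10
  - closure = {10 - 10/n : n ≥ 1} ∪ {10}
For the norm: a diagonal operator has ||M|| = sup_n |d_n|. Here d_n = 10 - 10/n increases monotonically from d_1 = 0 toward 10, with all terms in [0, 10); so sup_n |d_n| = 10 (the supremum is the limit, not attained). So ||M|| = 10.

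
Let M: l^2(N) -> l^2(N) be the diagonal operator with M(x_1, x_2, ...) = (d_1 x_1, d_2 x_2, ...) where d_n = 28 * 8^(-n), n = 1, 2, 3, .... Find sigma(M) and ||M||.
sigma(M) = {28 * 8^(-n) : n ≥ 1} ∪ {0}; ||M|| = 7/2

A bounded diagonal operator on l^2 with diagonal entries d_n has spectrum equal to the closure of {d_n : n ≥ 1}: every d_n is an eigenvalue (with eigenvector e_n), so {d_n} ⊂ sigma(M); the spectrum is closed, so its closure is too; and for lambda not in the closure, (M - lambda I) has bounded inverse (the diagonal entries 1/(d_n - lambda) are bounded). For our sequence d_n = 28 * 8^(-n), n = 1, 2, 3, ...:
  - {d_n} = {28 * 8^(-n) : n ≥ 1}; the only limit point is 0
  - closure = {28 * 8^(-n) : n ≥ 1} ∪ {0}
For the norm: a diagonal operator has ||M|| = sup_n |d_n|. Here d_n = 28 * 8^(-n) is positive and decreasing, so sup_n |d_n| = d_1 = 28/8 = 7/2. So ||M|| = 7/2.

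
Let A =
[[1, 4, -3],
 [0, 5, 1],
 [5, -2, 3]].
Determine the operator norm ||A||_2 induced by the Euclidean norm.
||A||_2 ≈ 7.3674 (= sqrt(largest eigenvalue of A^T A))

||A||_2 = sigma_max(A) = sqrt(lambda_max(A^T A)). Form the symmetric matrix M = A^T A =
[[26, -6, 12],
 [-6, 45, -13],
 [12, -13, 19]].
Its characteristic polynomial (trace, sum of principal 2x2 minors, determinant of M give the coefficients) is
  p(λ) = det(λ I - M) = λ^3 - 90λ^2 + 2170λ - 12544.
No integer candidate from the rational root theorem (±divisors of 12544) is a root, so the roots are irrational. The cubic discriminant is Δ = 539209328 > 0, so there are three distinct real roots. p(8) = -432 and p(9) = 425 have opposite signs, so a root lies in (8, 9); Newton's method refines it to λ ≈ 8.4853. p(27) = 119 and p(28) = -392 have opposite signs, so a root lies in (27, 28); Newton's method refines it to λ ≈ 27.2356. p(54) = -340 and p(55) = 931 have opposite signs, so a root lies in (54, 55); Newton's method refines it to λ ≈ 54.2791. Check (Vieta): the three roots sum to 90, matching tr M = 90.
So the eigenvalues of A^T A are ≈ 8.4853, 27.2356, 54.2791 (all ≥ 0, as they must be for A^T A). The largest is λ_max ≈ 54.2791, hence ||A||_2 = sqrt(λ_max) ≈ 7.3674.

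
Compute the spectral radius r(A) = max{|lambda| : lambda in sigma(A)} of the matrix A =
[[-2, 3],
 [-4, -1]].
r(A) = sqrt(14) ≈ 3.7417

The eigenvalues of A are the roots of its characteristic polynomial. With M = A (coefficients from the trace and determinant):
  p(λ) = det(λ I - M) = λ^2 + 3λ + 14.
For λ^2 + 3λ + 14 the discriminant is -47. It is negative, so the roots are the complex-conjugate pair λ = -3/2 ± (sqrt(47)/2) i ≈ -1.5 ± 3.4278i. For a conjugate pair the product of the roots equals the constant term, so |λ|^2 = 14 and |λ| = sqrt(14) ≈ 3.7417.
Thus the eigenvalues (to 4 decimals) are -1.5 ± 3.4278i (modulus 3.7417). The spectral radius is the largest modulus: r(A) = sqrt(14) ≈ 3.7417. (Cross-check: r(A) ≤ ||A||_2 ≈ 4.515; equality holds whenever A is normal, though it can also hold for some non-normal A.)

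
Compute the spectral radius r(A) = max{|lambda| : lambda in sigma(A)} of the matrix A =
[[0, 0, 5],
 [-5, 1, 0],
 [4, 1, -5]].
r(A) ≈ 7.8909

The eigenvalues of A are the roots of its characteristic polynomial. With M = A (coefficients from the trace, the sum of principal 2x2 minors, and det A):
  p(λ) = det(λ I - M) = λ^3 + 4λ^2 - 25λ + 45.
No integer candidate from the rational root theorem (±divisors of 45) is a root, so the roots are irrational. The cubic discriminant is Δ = -74695 < 0, so there is one real root and a complex-conjugate pair. p(-8) = -11 and p(-7) = 73 have opposite signs, so a root lies in (-8, -7); Newton's method refines it to λ ≈ -7.8909. Dividing out (λ - (-7.8909)) leaves approximately λ^2 - 3.8909λ + 5.7028. For λ^2 - 3.8909λ + 5.7028 the discriminant is -7.6719. It is negative, so the remaining roots are the complex-conjugate pair λ ≈ 1.9455 ± 1.3849i. Their product equals the constant term, so |λ|^2 ≈ 5.7028 and |λ| ≈ 2.388.
Thus the eigenvalues (to 4 decimals) are -7.8909 (modulus 7.8909); 1.9455 ± 1.3849i (modulus 2.388). The spectral radius is the largest modulus: r(A) ≈ 7.8909. (Cross-check: r(A) ≤ ||A||_2 ≈ 8.1344; equality holds whenever A is normal, though it can also hold for some non-normal A.)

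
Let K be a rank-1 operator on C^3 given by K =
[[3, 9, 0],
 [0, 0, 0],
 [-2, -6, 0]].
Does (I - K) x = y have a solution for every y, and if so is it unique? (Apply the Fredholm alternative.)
(I - K) is invertible (det(I - K) = -2 ≠ 0), so for every y in C^3 the equation (I - K) x = y has a unique solution.

K has rank 1, so it is an outer product K = u v^T: every row of K is a multiple of one row vector. Reading off the entries, u = (3, 0, -2) and v = (1, 3, 0) (row i of K equals u_i·v^T). A rank-one matrix u v^T satisfies K u = u (v·u) and kills the (2)-dimensional subspace v^⊥, so its characteristic polynomial is lambda^2 (lambda - v·u) with v·u = tr K = 3. Hence the eigenvalues of I - K are 1 (multiplicity 2) and 1 - (3) = -2, so det(I - K) = -2. (Direct check: I - K =
[[-2, -9, 0],
 [0, 1, 0],
 [2, 6, 1]]
has determinant -2.) The finite-dimensional Fredholm alternative says: either (I - K) is invertible, or ker(I - K) ≠ {0} and then range(I - K) = ker((I - K)^*)^⊥, with dim ker(I - K) = dim ker((I - K)^*). Since det(I - K) ≠ 0, 1 is not an eigenvalue of K and ker(I - K) = {0}, so we are in the first case: for every y there is a unique x = (I - K)^(-1) y. Explicitly, by the Sherman–Morrison formula, (I - u v^T)^(-1) = I + u v^T/(1 - v·u), i.e. (I - K)^(-1) = I + K/(-2).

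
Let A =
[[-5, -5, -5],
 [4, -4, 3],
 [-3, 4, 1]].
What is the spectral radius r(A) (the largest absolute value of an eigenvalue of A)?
r(A) ≈ 6.2786

The eigenvalues of A are the roots of its characteristic polynomial. With M = A (coefficients from the trace, the sum of principal 2x2 minors, and det A):
  p(λ) = det(λ I - M) = λ^3 + 8λ^2 + 4λ - 125.
No integer candidate from the rational root theorem (±divisors of 125) is a root, so the roots are irrational. The cubic discriminant is Δ = -237107 < 0, so there is one real root and a complex-conjugate pair. p(3) = -14 and p(4) = 83 have opposite signs, so a root lies in (3, 4); Newton's method refines it to λ ≈ 3.1709. Dividing out (λ - (3.1709)) leaves approximately λ^2 + 11.1709λ + 39.4214. For λ^2 + 11.1709λ + 39.4214 the discriminant is -32.8971. It is negative, so the remaining roots are the complex-conjugate pair λ ≈ -5.5854 ± 2.8678i. Their product equals the constant term, so |λ|^2 ≈ 39.4214 and |λ| ≈ 6.2786.
Thus the eigenvalues (to 4 decimals) are 3.1709 (modulus 3.1709); -5.5854 ± 2.8678i (modulus 6.2786). The spectral radius is the largest modulus: r(A) ≈ 6.2786. (Cross-check: r(A) ≤ ||A||_2 ≈ 8.9821; equality holds whenever A is normal, though it can also hold for some non-normal A.)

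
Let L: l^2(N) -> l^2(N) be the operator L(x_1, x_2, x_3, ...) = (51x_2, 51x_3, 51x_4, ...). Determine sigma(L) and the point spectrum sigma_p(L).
sigma(L) = closed disk {z in C : |z| ≤ 51}; sigma_p(L) = open disk {z in C : |z| < 51}

Note L = 51·V where V is the unit left shift (V x)_k = x_{k+1}; so sigma(L) = 51·sigma(V) and ||L|| = 51||V||. ||L x||^2 = 2601sum_{k≥2} |x_k|^2 ≤ 2601||x||^2, with equality on {x : x_1 = 0}, so ||L|| = 51. For any lambda with |lambda| < 51, set r = lambda/51 (|r| < 1); the vector x = (1, r, r^2, ...) is in l^2 and satisfies L x = 51(r, r^2, ...) = lambda x, so lambda is an eigenvalue. On the boundary |lambda| = 51 the geometric series diverges, so no l^2 eigenvector exists, but these lambda lie in the approximate point spectrum. Hence sigma(L) is the closed disk of radius 51 and sigma_p(L) is the open disk.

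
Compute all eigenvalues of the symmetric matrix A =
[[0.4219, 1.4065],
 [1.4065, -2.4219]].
sigma(A) ≈ {-3, 1}

A is real symmetric, so its spectrum consists of real eigenvalues. Expanding the characteristic polynomial of the displayed matrix gives
  det(λ I - A) = p(λ) = λ^2 + (2)λ + (-3).
Solving p(λ) = 0 yields eigenvalues ≈ -3, 1. (A is shown rounded to 4 decimals, so these recover the underlying integer eigenvalues to within that precision.)
Verification: the trace of A = -2 equals the sum of eigenvalues -2, and det(A) ≈ -3.0000 matches the eigenvalue product -3.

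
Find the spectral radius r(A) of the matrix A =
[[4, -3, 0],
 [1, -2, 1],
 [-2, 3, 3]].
r(A) ≈ 4.35

The eigenvalues of A are the roots of its characteristic polynomial. With M = A (coefficients from the trace, the sum of principal 2x2 minors, and det A):
  p(λ) = det(λ I - M) = λ^3 - 5λ^2 - 2λ + 21.
No integer candidate from the rational root theorem (±divisors of 21) is a root, so the roots are irrational. The cubic discriminant is Δ = 2505 > 0, so there are three distinct real roots. p(-2) = -3 and p(-1) = 17 have opposite signs, so a root lies in (-2, -1); Newton's method refines it to λ ≈ -1.8961. p(2) = 5 and p(3) = -3 have opposite signs, so a root lies in (2, 3); Newton's method refines it to λ ≈ 2.5461. p(4) = -3 and p(5) = 11 have opposite signs, so a root lies in (4, 5); Newton's method refines it to λ ≈ 4.35. Check (Vieta): the three roots sum to 5, matching tr M = 5.
Thus the eigenvalues (to 4 decimals) are -1.8961 (modulus 1.8961); 2.5461 (modulus 2.5461); 4.35 (modulus 4.35). The spectral radius is the largest modulus: r(A) ≈ 4.35. (Cross-check: r(A) ≤ ||A||_2 ≈ 6.6073; equality holds whenever A is normal, though it can also hold for some non-normal A.)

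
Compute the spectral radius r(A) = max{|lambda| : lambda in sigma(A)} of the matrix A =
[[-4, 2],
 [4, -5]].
r(A) = (9 + sqrt(33))/2 ≈ 7.3723

The eigenvalues of A are the roots of its characteristic polynomial. With M = A (coefficients from the trace and determinant):
  p(λ) = det(λ I - M) = λ^2 + 9λ + 12.
For λ^2 + 9λ + 12 the discriminant is 33. It is nonnegative but not a perfect square, so the roots are real and irrational: λ = (-9 ± sqrt(33))/2 ≈ -1.6277, -7.3723.
Thus the eigenvalues (to 4 decimals) are -1.6277 (modulus 1.6277); -7.3723 (modulus 7.3723). The spectral radius is the largest modulus: r(A) = (9 + sqrt(33))/2 ≈ 7.3723. (Cross-check: r(A) ≤ ||A||_2 ≈ 7.6512; equality holds whenever A is normal, though it can also hold for some non-normal A.)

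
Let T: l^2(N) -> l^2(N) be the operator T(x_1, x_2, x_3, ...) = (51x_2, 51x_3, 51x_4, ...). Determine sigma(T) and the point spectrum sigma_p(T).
sigma(T) = closed disk {z in C : |z| ≤ 51}; sigma_p(T) = open disk {z in C : |z| < 51}

Note T = 51·V where V is the unit left shift (V x)_k = x_{k+1}; so sigma(T) = 51·sigma(V) and ||T|| = 51||V||. ||T x||^2 = 2601sum_{k≥2} |x_k|^2 ≤ 2601||x||^2, with equality on {x : x_1 = 0}, so ||T|| = 51. For any lambda with |lambda| < 51, set r = lambda/51 (|r| < 1); the vector x = (1, r, r^2, ...) is in l^2 and satisfies T x = 51(r, r^2, ...) = lambda x, so lambda is an eigenvalue. On the boundary |lambda| = 51 the geometric series diverges, so no l^2 eigenvector exists, but these lambda lie in the approximate point spectrum. Hence sigma(T) is the closed disk of radius 51 and sigma_p(T) is the open disk.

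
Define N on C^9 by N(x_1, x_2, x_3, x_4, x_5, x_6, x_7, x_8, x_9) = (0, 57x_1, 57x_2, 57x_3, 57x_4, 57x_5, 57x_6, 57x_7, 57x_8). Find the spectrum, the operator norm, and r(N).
sigma(N) = {0}; ||N|| = 57; r(N) = 0. (N is nilpotent with N^9 = 0.)

On C^9, N is a strictly lower-triangular matrix with 57 on the subdiagonal and zeros elsewhere, so its characteristic polynomial is lambda^9 and every eigenvalue is 0: sigma(N) = {0}. For the operator norm, N e_i = 57e_{i+1} for i = 1, ..., 8 and N e_9 = 0, so the singular values of N are 57 (with multiplicity 8) and 0; hence ||N|| = 57. The spectral radius r(N) = max|lambda| = 0. Note ||N|| > r(N) — characteristic of non-normal nilpotent operators. Indeed N^9 = 0.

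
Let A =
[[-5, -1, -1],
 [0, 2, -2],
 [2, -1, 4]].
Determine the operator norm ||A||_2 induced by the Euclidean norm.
||A||_2 ≈ 6.221 (= sqrt(largest eigenvalue of A^T A))

||A||_2 = sigma_max(A) = sqrt(lambda_max(A^T A)). Form the symmetric matrix M = A^T A =
[[29, 3, 13],
 [3, 6, -7],
 [13, -7, 21]].
Its characteristic polynomial (trace, sum of principal 2x2 minors, determinant of M give the coefficients) is
  p(λ) = det(λ I - M) = λ^3 - 56λ^2 + 682λ - 484.
No integer candidate from the rational root theorem (±divisors of 484) is a root, so the roots are irrational. The cubic discriminant is Δ = 176181808 > 0, so there are three distinct real roots. p(0) = -484 and p(1) = 143 have opposite signs, so a root lies in (0, 1); Newton's method refines it to λ ≈ 0.756. p(16) = 188 and p(17) = -161 have opposite signs, so a root lies in (16, 17); Newton's method refines it to λ ≈ 16.5433. p(38) = -560 and p(39) = 257 have opposite signs, so a root lies in (38, 39); Newton's method refines it to λ ≈ 38.7008. Check (Vieta): the three roots sum to 56, matching tr M = 56.
So the eigenvalues of A^T A are ≈ 0.756, 16.5433, 38.7008 (all ≥ 0, as they must be for A^T A). The largest is λ_max ≈ 38.7008, hence ||A||_2 = sqrt(λ_max) ≈ 6.221.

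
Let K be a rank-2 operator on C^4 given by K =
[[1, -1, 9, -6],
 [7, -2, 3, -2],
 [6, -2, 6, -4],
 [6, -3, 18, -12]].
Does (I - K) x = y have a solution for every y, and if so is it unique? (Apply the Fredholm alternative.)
(I - K) is invertible (det(I - K) = 1 ≠ 0), so for every y in C^4 the equation (I - K) x = y has a unique solution.

K has rank 2 and factors as K = U V^T = u1 v1^T + u2 v2^T with u1 = (1, 2, 2, 3), v1 = (3, -1, 3, -2), u2 = (-2, 1, 0, -3), v2 = (1, 0, -3, 2) (multiplying out reproduces the displayed K). The nonzero eigenvalues of U V^T coincide with those of the 2 x 2 matrix G = V^T U = [[v1·u1, v1·u2], [v2·u1, v2·u2]] = [[1, -1], [1, -8]], and by the Sylvester determinant identity det(I_4 - U V^T) = det(I_2 - V^T U) = det([[0, 1], [-1, 9]]) = (0)(9) - (1)(-1) = 1. (Direct check: I - K =
[[0, 1, -9, 6],
 [-7, 3, -3, 2],
 [-6, 2, -5, 4],
 [-6, 3, -18, 13]]
has determinant 1.) The finite-dimensional Fredholm alternative says: either (I - K) is invertible, or ker(I - K) ≠ {0} and then range(I - K) = ker((I - K)^*)^⊥, with dim ker(I - K) = dim ker((I - K)^*). Since det(I - K) ≠ 0, 1 is not an eigenvalue of K and ker(I - K) = {0}, so we are in the first case: for every y there is a unique x = (I - K)^(-1) y. (Explicitly, by the Woodbury identity, (I - U V^T)^(-1) = I + U (I_2 - G)^(-1) V^T.)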